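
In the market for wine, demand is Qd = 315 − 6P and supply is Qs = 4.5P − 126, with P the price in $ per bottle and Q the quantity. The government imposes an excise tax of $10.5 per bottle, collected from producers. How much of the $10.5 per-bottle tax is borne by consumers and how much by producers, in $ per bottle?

Without the tax, 315 − 6P = 4.5P − 126 gives 10.5P = 441, so P* = $42 and Q* = 63.
With the tax collected from producers, supply shifts: Qs = 4.5(P − 10.5) − 126.
Solving gives Q = 36 with consumers paying $46.5 and producers receiving $36 (the $10.5 wedge).
Burden on consumers: $4.5; on producers: $6. (They sum to $10.5.)
The less price-elastic side of the market bears the larger share of a per-unit tax.

Consumers bear $4.5 per bottle; producers bear $6 per bottle.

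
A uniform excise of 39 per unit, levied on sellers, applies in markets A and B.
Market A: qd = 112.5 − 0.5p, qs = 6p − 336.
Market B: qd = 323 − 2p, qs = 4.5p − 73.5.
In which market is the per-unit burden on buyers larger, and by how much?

Market A: pre-tax p* = 69, q* = 78; post-tax q = 60; per-unit burden on buyers = 36.
Market B: pre-tax p* = 61, q* = 201; post-tax q = 147; per-unit burden on buyers = 27.
Difference: 36 vs 27 → market A is larger by 9.

Market A, by 9.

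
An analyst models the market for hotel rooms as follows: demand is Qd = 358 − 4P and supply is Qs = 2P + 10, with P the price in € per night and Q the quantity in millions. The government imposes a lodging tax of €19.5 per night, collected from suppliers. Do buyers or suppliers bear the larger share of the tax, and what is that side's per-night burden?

Without the tax, 358 − 4P = 2P + 10 gives 6P = 348, so P* = €58 and Q* = 126.
With the tax collected from suppliers, supply shifts: Qs = 2(P − 19.5) + 10.
Solving gives Q = 100 with buyers paying €64.5 and suppliers receiving €45 (the €19.5 wedge).
Per-night burden: buyers €6.5, suppliers €13.
Suppliers take the larger share because supply is less price-elastic here (demand slope 4 vs supply slope 2).

Suppliers bear the larger share: €13 per night.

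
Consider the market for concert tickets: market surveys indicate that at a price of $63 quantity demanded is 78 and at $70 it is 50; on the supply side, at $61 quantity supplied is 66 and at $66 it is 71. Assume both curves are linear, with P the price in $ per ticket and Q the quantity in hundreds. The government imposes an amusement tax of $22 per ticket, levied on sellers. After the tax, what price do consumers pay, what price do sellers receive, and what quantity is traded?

Demand slope: (50 − 78)/(70 − 63) = -4, so Qd = 330 − 4P.
Supply slope: (71 − 66)/(66 − 61) = 1, so Qs = P + 5.
Without the tax, 330 − 4P = P + 5 gives 5P = 325, so P* = $65 and Q* = 70.
With the tax collected from sellers, supply shifts: Qs = (P − 22) + 5.
Solving gives Q = 52.4 with consumers paying $69.4 and sellers receiving $47.4 (the $22 wedge).
The less price-elastic side of the market bears the larger share of a per-unit tax.

Consumers pay $69.4; sellers receive $47.4; quantity = 52.4.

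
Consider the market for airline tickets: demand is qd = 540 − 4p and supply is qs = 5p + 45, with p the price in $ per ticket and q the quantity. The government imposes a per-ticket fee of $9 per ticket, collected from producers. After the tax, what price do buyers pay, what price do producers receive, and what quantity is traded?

Buyers pay $60; producers receive $51; quantity = 300.

Before the tax: set 540 − 4p = 5p + 45 → p* = $55, q* = 320.
With the tax collected from producers, supply shifts: qs = 5(p − 9) + 45.
Solving gives q = 300 with buyers paying $60 and producers receiving $51 (the $9 wedge).
The less price-elastic side of the market bears the larger share of a per-unit tax.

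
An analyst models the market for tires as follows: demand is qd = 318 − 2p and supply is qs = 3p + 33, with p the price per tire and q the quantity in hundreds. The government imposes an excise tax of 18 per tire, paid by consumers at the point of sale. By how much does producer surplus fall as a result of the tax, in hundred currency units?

Without the tax, 318 − 2p = 3p + 33 gives 5p = 285, so p* = 57 and q* = 204.
With the tax collected from consumers, demand (in seller-price terms) shifts: qd = 318 − 2(p + 18).
Solving gives q = 182.4 with consumers paying 67.8 and suppliers receiving 49.8 (the 18 wedge).
ΔPS is the trapezoid between Q = 182.4 and Q = 204 of height 7.2: ½ · (204 + 182.4) · 7.2 = 1391.04.

Producer surplus falls by 1391.04 hundred.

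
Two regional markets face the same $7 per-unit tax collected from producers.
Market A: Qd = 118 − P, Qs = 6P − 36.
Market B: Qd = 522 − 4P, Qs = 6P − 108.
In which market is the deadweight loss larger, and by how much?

Market A: pre-tax P* = $22, Q* = 96; post-tax Q = 90; deadweight loss = $21.
Market B: pre-tax P* = $63, Q* = 270; post-tax Q = 253.2; deadweight loss = $58.8.
Difference: $21 vs $58.8 → market B is larger by $37.8.

Market B, by $37.8.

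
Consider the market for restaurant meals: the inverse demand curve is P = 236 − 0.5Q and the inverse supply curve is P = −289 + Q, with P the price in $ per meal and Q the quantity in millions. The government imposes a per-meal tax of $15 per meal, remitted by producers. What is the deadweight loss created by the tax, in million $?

Rewrite in direct form: Qd = 472 − 2P and Qs = P + 289.
Before the tax: set 472 − 2P = P + 289 → P* = $61, Q* = 350.
With the tax collected from producers, supply shifts: Qs = (P − 15) + 289.
Solving gives Q = 340 with buyers paying $66 and producers receiving $51 (the $15 wedge).
Quantity falls by |ΔQ| = |350 − 340| = 10.
DWL = ½ · t · |ΔQ| = ½ · 15 · 10 = $75.

Deadweight loss = $75 million.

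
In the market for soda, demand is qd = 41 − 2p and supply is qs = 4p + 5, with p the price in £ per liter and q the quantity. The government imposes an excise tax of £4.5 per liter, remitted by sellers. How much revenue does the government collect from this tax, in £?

Tax revenue = £103.5.

Without the tax, 41 − 2p = 4p + 5 gives 6p = 36, so p* = £6 and q* = 29.
With the tax collected from sellers, supply shifts: qs = 4(p − 4.5) + 5.
New equilibrium: consumers pay £9, sellers receive £4.5, q = 23. (Wedge: pb − ps = 4.5.)
Revenue = t · Q = 4.5 · 23 = £103.5.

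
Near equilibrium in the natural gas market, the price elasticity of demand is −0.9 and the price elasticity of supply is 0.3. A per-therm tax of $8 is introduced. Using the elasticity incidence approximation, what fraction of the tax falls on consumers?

Incidence ratio: consumers' share ≈ εs / (εs + |εd|) = 0.3 / (0.3 + 0.9) = 0.25.
Supply is the less elastic side, so consumers bear the smaller share.

Consumers' share ≈ 0.25.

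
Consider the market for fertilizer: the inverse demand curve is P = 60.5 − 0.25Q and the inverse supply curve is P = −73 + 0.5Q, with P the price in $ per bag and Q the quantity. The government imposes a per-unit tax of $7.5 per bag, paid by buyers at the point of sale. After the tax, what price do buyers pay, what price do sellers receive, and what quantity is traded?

Rewrite in direct form: Qd = 242 − 4P and Qs = 2P + 146.
Before the tax: set 242 − 4P = 2P + 146 → P* = $16, Q* = 178.
With the tax collected from buyers, demand (in seller-price terms) shifts: Qd = 242 − 4(P + 7.5).
Solving gives Q = 168 with buyers paying $18.5 and sellers receiving $11 (the $7.5 wedge).

Buyers pay $18.5; sellers receive $11; quantity = 168.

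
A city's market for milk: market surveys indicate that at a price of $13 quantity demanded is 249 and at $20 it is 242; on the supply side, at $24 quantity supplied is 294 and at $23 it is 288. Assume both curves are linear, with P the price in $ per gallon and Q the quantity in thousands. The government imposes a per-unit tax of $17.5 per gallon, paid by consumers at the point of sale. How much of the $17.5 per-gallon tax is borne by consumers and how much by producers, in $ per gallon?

Consumers bear $15 per gallon; producers bear $2.5 per gallon.

Demand slope: (242 − 249)/(20 − 13) = -1, so Qd = 262 − P.
Supply slope: (288 − 294)/(23 − 24) = 6, so Qs = 6P + 150.
Before the tax: set 262 − P = 6P + 150 → P* = $16, Q* = 246.
With the tax collected from consumers, demand (in seller-price terms) shifts: Qd = 262 − (P + 17.5).
Solving gives Q = 231 with consumers paying $31 and producers receiving $13.5 (the $17.5 wedge).
Burden on consumers: $15; on producers: $2.5. (They sum to $17.5.)
The less price-elastic side of the market bears the larger share of a per-unit tax.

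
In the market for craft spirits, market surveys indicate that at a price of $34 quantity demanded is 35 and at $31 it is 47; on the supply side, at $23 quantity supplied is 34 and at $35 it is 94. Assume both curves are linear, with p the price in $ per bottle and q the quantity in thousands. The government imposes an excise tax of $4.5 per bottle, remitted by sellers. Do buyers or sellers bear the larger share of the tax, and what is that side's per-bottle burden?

Demand slope: (47 − 35)/(31 − 34) = -4, so qd = 171 − 4p.
Supply slope: (94 − 34)/(35 − 23) = 5, so qs = 5p − 81.
Before the tax: set 171 − 4p = 5p − 81 → p* = $28, q* = 59.
With the tax collected from sellers, supply shifts: qs = 5(p − 4.5) − 81.
Solving gives q = 49 with buyers paying $30.5 and sellers receiving $26 (the $4.5 wedge).
Per-bottle burden: buyers $2.5, sellers $2.
Buyers take the larger share because demand is less price-elastic here (demand slope 4 vs supply slope 5).

Buyers bear the larger share: $2.5 per bottle.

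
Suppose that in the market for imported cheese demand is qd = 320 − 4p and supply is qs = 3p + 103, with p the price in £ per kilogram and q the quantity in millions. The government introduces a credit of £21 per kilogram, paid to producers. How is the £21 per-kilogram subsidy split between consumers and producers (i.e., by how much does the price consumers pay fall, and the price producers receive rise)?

Consumers gain £9 per kilogram; producers gain £12 per kilogram.

Before the subsidy: set 320 − 4p = 3p + 103 → p* = £31, q* = 196.
With a per-unit subsidy paid to producers, each receives p + 21 per unit sold, so supply becomes qs = 3(p + 21) + 103.
Solving gives q = 232 with consumers paying £22 and producers receiving £43 (the £21 wedge).
Gain to consumers: £9; to producers: £12. (They sum to £21.)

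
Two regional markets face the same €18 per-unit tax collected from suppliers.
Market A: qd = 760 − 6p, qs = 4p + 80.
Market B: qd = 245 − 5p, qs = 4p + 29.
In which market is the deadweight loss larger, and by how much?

Market A, by €28.8.

Market A: pre-tax p* = €68, q* = 352; post-tax q = 308.8; deadweight loss = €388.8.
Market B: pre-tax p* = €24, q* = 125; post-tax q = 85; deadweight loss = €360.
Difference: €388.8 vs €360 → market A is larger by €28.8.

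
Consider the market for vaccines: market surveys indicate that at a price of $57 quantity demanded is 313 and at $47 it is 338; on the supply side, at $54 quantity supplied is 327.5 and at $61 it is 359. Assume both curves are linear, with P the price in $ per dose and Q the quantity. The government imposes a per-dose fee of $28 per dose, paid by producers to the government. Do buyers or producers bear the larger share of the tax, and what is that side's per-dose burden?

Demand slope: (338 − 313)/(47 − 57) = -2.5, so Qd = 455.5 − 2.5P.
Supply slope: (359 − 327.5)/(61 − 54) = 4.5, so Qs = 4.5P + 84.5.
Before the tax: set 455.5 − 2.5P = 4.5P + 84.5 → P* = $53, Q* = 323.
With the tax collected from producers, supply shifts: Qs = 4.5(P − 28) + 84.5.
New equilibrium: buyers pay $71, producers receive $43, Q = 278. (Wedge: Pb − Ps = 28.)
Per-dose burden: buyers $18, producers $10.
Buyers take the larger share because demand is less price-elastic here (demand slope 2.5 vs supply slope 4.5).
The less price-elastic side of the market bears the larger share of a per-unit tax.

Buyers bear the larger share: $18 per dose.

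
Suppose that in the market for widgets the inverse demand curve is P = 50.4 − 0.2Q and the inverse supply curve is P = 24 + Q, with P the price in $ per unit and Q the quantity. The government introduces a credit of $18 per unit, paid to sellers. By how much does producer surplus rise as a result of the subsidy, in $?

Inverting to Q(P) form: Qd = 252 − 5P; Qs = P − 24.
Without the subsidy, 252 − 5P = P − 24 gives 6P = 276, so P* = $46 and Q* = 22.
With a per-unit subsidy paid to sellers, each receives P + 18 per unit sold, so supply becomes Qs = (P + 18) − 24.
New equilibrium: consumers pay $43, sellers receive $61, Q = 37. (Wedge: Pb − Ps = −18.)
ΔPS is the trapezoid between Q = 37 and Q = 22 of height $15: ½ · (22 + 37) · 15 = $442.5.

Producer surplus rises by $442.5.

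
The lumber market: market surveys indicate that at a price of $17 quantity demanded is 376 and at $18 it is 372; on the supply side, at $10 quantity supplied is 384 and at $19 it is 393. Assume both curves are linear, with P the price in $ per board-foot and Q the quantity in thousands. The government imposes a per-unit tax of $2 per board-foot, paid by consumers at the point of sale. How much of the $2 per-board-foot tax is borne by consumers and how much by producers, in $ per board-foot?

Consumers bear $0.4 per board-foot; producers bear $1.6 per board-foot.

Demand slope: (372 − 376)/(18 − 17) = -4, so Qd = 444 − 4P.
Supply slope: (393 − 384)/(19 − 10) = 1, so Qs = P + 374.
Without the tax, 444 − 4P = P + 374 gives 5P = 70, so P* = $14 and Q* = 388.
With the tax collected from consumers, demand (in seller-price terms) shifts: Qd = 444 − 4(P + 2).
Solving gives Q = 386.4 with consumers paying $14.4 and producers receiving $12.4 (the $2 wedge).
Burden on consumers: $0.4; on producers: $1.6. (They sum to $2.)
The less price-elastic side of the market bears the larger share of a per-unit tax.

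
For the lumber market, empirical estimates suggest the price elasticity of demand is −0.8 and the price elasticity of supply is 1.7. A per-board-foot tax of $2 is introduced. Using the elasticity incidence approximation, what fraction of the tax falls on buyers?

Buyers' share ≈ 0.68.

Incidence ratio: buyers' share ≈ εs / (εs + |εd|) = 1.7 / (1.7 + 0.8) = 0.68.
Supply is the more elastic side, so buyers bear the larger share.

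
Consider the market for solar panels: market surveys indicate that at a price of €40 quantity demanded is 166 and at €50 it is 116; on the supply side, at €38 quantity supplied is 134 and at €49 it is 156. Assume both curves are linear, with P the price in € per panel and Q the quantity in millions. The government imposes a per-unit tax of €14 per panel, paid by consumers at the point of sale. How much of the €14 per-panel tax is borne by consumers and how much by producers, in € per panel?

Consumers bear €4 per panel; producers bear €10 per panel.

Demand slope: (116 − 166)/(50 − 40) = -5, so Qd = 366 − 5P.
Supply slope: (156 − 134)/(49 − 38) = 2, so Qs = 2P + 58.
Before the tax: set 366 − 5P = 2P + 58 → P* = €44, Q* = 146.
With the tax collected from consumers, demand (in seller-price terms) shifts: Qd = 366 − 5(P + 14).
New equilibrium: consumers pay €48, producers receive €34, Q = 126. (Wedge: Pb − Ps = 14.)
Burden on consumers: €4; on producers: €10. (They sum to €14.)
The less price-elastic side of the market bears the larger share of a per-unit tax.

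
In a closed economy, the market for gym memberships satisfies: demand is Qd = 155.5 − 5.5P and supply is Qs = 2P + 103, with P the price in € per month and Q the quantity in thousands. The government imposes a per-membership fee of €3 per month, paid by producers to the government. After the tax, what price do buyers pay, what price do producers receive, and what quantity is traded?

Buyers pay €7.8; producers receive €4.8; quantity = 112.6.

Without the tax, 155.5 − 5.5P = 2P + 103 gives 7.5P = 52.5, so P* = €7 and Q* = 117.
With the tax collected from producers, supply shifts: Qs = 2(P − 3) + 103.
New equilibrium: buyers pay €7.8, producers receive €4.8, Q = 112.6. (Wedge: Pb − Ps = 3.)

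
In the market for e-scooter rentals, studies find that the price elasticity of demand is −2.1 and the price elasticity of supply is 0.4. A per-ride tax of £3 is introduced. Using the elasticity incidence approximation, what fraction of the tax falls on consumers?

Consumers' share ≈ 0.16.

Incidence ratio: consumers' share ≈ εs / (εs + |εd|) = 0.4 / (0.4 + 2.1) = 0.16.
Supply is the less elastic side, so consumers bear the smaller share.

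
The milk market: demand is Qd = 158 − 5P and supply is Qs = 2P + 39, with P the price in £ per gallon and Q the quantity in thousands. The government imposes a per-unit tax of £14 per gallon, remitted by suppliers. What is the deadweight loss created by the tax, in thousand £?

Deadweight loss = £140 thousand.

Before the tax: set 158 − 5P = 2P + 39 → P* = £17, Q* = 73.
With the tax collected from suppliers, supply shifts: Qs = 2(P − 14) + 39.
New equilibrium: buyers pay £21, suppliers receive £7, Q = 53. (Wedge: Pb − Ps = 14.)
Quantity falls by |ΔQ| = |73 − 53| = 20.
DWL = ½ · t · |ΔQ| = ½ · 14 · 20 = £140.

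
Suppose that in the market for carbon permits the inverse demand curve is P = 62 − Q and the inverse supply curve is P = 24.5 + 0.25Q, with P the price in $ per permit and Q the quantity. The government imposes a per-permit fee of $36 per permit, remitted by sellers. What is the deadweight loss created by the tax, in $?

Deadweight loss = $518.4.

Rewrite in direct form: Qd = 62 − P and Qs = 4P − 98.
Without the tax, 62 − P = 4P − 98 gives 5P = 160, so P* = $32 and Q* = 30.
With the tax collected from sellers, supply shifts: Qs = 4(P − 36) − 98.
Solving gives Q = 1.2 with consumers paying $60.8 and sellers receiving $24.8 (the $36 wedge).
Quantity falls by |ΔQ| = |30 − 1.2| = 28.8.
DWL = ½ · t · |ΔQ| = ½ · 36 · 28.8 = $518.4.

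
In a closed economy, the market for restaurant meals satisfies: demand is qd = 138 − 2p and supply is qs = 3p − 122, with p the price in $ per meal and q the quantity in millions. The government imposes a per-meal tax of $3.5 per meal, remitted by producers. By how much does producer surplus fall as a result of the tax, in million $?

Producer surplus falls by $44.66 million.

Without the tax, 138 − 2p = 3p − 122 gives 5p = 260, so p* = $52 and q* = 34.
With the tax collected from producers, supply shifts: qs = 3(p − 3.5) − 122.
New equilibrium: consumers pay $54.1, producers receive $50.6, q = 29.8. (Wedge: pb − ps = 3.5.)
ΔPS is the trapezoid between Q = 29.8 and Q = 34 of height $1.4: ½ · (34 + 29.8) · 1.4 = $44.66.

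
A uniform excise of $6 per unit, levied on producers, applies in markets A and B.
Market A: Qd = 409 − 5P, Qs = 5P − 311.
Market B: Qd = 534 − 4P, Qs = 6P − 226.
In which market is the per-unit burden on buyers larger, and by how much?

Market B, by $0.6.

Market A: pre-tax P* = $72, Q* = 49; post-tax Q = 34; per-unit burden on buyers = $3.
Market B: pre-tax P* = $76, Q* = 230; post-tax Q = 215.6; per-unit burden on buyers = $3.6.
Difference: $3 vs $3.6 → market B is larger by $0.6.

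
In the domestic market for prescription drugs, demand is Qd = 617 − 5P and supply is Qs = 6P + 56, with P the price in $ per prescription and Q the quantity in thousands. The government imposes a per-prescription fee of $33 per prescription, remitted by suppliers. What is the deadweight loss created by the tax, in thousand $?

Without the tax, 617 − 5P = 6P + 56 gives 11P = 561, so P* = $51 and Q* = 362.
With the tax collected from suppliers, supply shifts: Qs = 6(P − 33) + 56.
New equilibrium: buyers pay $69, suppliers receive $36, Q = 272. (Wedge: Pb − Ps = 33.)
Quantity falls by |ΔQ| = |362 − 272| = 90.
DWL = ½ · t · |ΔQ| = ½ · 33 · 90 = $1485.

Deadweight loss = $1485 thousand.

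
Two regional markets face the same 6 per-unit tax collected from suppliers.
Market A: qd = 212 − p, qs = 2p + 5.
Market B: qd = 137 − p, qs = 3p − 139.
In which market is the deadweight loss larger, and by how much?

Market B, by 1.5.

Market A: pre-tax p* = 69, q* = 143; post-tax q = 139; deadweight loss = 12.
Market B: pre-tax p* = 69, q* = 68; post-tax q = 63.5; deadweight loss = 13.5.
Difference: 12 vs 13.5 → market B is larger by 1.5.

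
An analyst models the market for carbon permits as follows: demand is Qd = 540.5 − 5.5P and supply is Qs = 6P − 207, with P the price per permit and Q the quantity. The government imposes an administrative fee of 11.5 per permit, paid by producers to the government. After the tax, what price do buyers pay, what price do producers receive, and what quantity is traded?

Buyers pay 71; producers receive 59.5; quantity = 150.

Before the tax: set 540.5 − 5.5P = 6P − 207 → P* = 65, Q* = 183.
With the tax collected from producers, supply shifts: Qs = 6(P − 11.5) − 207.
New equilibrium: buyers pay 71, producers receive 59.5, Q = 150. (Wedge: Pb − Ps = 11.5.)
The less price-elastic side of the market bears the larger share of a per-unit tax.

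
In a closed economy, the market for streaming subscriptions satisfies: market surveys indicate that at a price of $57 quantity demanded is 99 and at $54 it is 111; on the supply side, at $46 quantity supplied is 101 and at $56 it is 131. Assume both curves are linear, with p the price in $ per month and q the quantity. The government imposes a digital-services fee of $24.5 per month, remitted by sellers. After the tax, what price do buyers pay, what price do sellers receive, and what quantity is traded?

Buyers pay $62.5; sellers receive $38; quantity = 77.

Demand slope: (111 − 99)/(54 − 57) = -4, so qd = 327 − 4p.
Supply slope: (131 − 101)/(56 − 46) = 3, so qs = 3p − 37.
Without the tax, 327 − 4p = 3p − 37 gives 7p = 364, so p* = $52 and q* = 119.
With the tax collected from sellers, supply shifts: qs = 3(p − 24.5) − 37.
Solving gives q = 77 with buyers paying $62.5 and sellers receiving $38 (the $24.5 wedge).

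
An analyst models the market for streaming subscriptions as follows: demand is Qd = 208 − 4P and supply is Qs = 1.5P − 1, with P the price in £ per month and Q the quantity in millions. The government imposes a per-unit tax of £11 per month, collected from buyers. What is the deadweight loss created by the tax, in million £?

Deadweight loss = £66 million.

Without the tax, 208 − 4P = 1.5P − 1 gives 5.5P = 209, so P* = £38 and Q* = 56.
With the tax collected from buyers, demand (in seller-price terms) shifts: Qd = 208 − 4(P + 11).
New equilibrium: buyers pay £41, sellers receive £30, Q = 44. (Wedge: Pb − Ps = 11.)
Quantity falls by |ΔQ| = |56 − 44| = 12.
DWL = ½ · t · |ΔQ| = ½ · 11 · 12 = £66.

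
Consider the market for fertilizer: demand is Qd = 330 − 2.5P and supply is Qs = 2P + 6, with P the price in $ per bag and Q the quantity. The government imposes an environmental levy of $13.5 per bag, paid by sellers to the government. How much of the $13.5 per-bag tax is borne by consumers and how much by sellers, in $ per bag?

Before the tax: set 330 − 2.5P = 2P + 6 → P* = $72, Q* = 150.
With the tax collected from sellers, supply shifts: Qs = 2(P − 13.5) + 6.
Solving gives Q = 135 with consumers paying $78 and sellers receiving $64.5 (the $13.5 wedge).
Burden on consumers: $6; on sellers: $7.5. (They sum to $13.5.)

Consumers bear $6 per bag; sellers bear $7.5 per bag.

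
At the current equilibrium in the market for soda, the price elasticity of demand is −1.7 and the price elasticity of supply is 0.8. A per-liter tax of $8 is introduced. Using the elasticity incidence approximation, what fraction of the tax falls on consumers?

Incidence ratio: consumers' share ≈ εs / (εs + |εd|) = 0.8 / (0.8 + 1.7) = 0.32.
Supply is the less elastic side, so consumers bear the smaller share.

Consumers' share ≈ 0.32.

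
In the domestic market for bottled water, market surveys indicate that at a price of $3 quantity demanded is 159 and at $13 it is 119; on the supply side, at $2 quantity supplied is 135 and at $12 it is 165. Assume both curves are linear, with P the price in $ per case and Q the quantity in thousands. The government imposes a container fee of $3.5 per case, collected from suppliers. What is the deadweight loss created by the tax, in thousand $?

Deadweight loss = $10.5 thousand.

Demand slope: (119 − 159)/(13 − 3) = -4, so Qd = 171 − 4P.
Supply slope: (165 − 135)/(12 − 2) = 3, so Qs = 3P + 129.
Before the tax: set 171 − 4P = 3P + 129 → P* = $6, Q* = 147.
With the tax collected from suppliers, supply shifts: Qs = 3(P − 3.5) + 129.
Solving gives Q = 141 with buyers paying $7.5 and suppliers receiving $4 (the $3.5 wedge).
Quantity falls by |ΔQ| = |147 − 141| = 6.
DWL = ½ · t · |ΔQ| = ½ · 3.5 · 6 = $10.5.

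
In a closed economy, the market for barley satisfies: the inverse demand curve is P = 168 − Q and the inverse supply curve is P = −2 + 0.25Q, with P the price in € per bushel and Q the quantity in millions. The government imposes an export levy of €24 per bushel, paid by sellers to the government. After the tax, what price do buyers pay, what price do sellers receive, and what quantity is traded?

Buyers pay €51.2; sellers receive €27.2; quantity = 116.8.

Rewrite in direct form: Qd = 168 − P and Qs = 4P + 8.
Before the tax: set 168 − P = 4P + 8 → P* = €32, Q* = 136.
With the tax collected from sellers, supply shifts: Qs = 4(P − 24) + 8.
New equilibrium: buyers pay €51.2, sellers receive €27.2, Q = 116.8. (Wedge: Pb − Ps = 24.)
The less price-elastic side of the market bears the larger share of a per-unit tax.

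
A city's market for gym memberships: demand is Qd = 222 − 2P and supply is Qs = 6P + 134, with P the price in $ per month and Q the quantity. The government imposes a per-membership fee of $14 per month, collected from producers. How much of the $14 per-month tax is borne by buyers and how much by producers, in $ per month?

Without the tax, 222 − 2P = 6P + 134 gives 8P = 88, so P* = $11 and Q* = 200.
With the tax collected from producers, supply shifts: Qs = 6(P − 14) + 134.
Solving gives Q = 179 with buyers paying $21.5 and producers receiving $7.5 (the $14 wedge).
Burden on buyers: $10.5; on producers: $3.5. (They sum to $14.)
The less price-elastic side of the market bears the larger share of a per-unit tax.

Buyers bear $10.5 per month; producers bear $3.5 per month.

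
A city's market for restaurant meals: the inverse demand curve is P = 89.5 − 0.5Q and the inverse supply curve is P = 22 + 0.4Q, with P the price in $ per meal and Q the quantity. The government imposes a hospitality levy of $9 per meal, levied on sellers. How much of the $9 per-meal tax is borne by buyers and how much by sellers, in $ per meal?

Buyers bear $5 per meal; sellers bear $4 per meal.

Rewrite in direct form: Qd = 179 − 2P and Qs = 2.5P − 55.
Before the tax: set 179 − 2P = 2.5P − 55 → P* = $52, Q* = 75.
With the tax collected from sellers, supply shifts: Qs = 2.5(P − 9) − 55.
New equilibrium: buyers pay $57, sellers receive $48, Q = 65. (Wedge: Pb − Ps = 9.)
Burden on buyers: $5; on sellers: $4. (They sum to $9.)
The less price-elastic side of the market bears the larger share of a per-unit tax.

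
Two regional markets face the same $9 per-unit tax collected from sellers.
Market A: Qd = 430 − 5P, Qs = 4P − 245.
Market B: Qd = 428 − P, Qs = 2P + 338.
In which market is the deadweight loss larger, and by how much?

Market A, by $63.

Market A: pre-tax P* = $75, Q* = 55; post-tax Q = 35; deadweight loss = $90.
Market B: pre-tax P* = $30, Q* = 398; post-tax Q = 392; deadweight loss = $27.
Difference: $90 vs $27 → market A is larger by $63.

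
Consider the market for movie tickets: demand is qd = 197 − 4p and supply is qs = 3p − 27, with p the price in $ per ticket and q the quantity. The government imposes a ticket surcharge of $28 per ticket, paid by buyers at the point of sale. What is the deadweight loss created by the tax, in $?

Deadweight loss = $672.

Without the tax, 197 − 4p = 3p − 27 gives 7p = 224, so p* = $32 and q* = 69.
With the tax collected from buyers, demand (in seller-price terms) shifts: qd = 197 − 4(p + 28).
New equilibrium: buyers pay $44, suppliers receive $16, q = 21. (Wedge: pb − ps = 28.)
Quantity falls by |ΔQ| = |69 − 21| = 48.
DWL = ½ · t · |ΔQ| = ½ · 28 · 48 = $672.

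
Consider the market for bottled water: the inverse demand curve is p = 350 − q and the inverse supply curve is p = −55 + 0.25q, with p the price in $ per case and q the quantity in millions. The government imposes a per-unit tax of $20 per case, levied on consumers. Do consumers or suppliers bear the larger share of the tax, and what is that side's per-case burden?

Rewrite in direct form: qd = 350 − p and qs = 4p + 220.
Without the tax, 350 − p = 4p + 220 gives 5p = 130, so p* = $26 and q* = 324.
With the tax collected from consumers, demand (in seller-price terms) shifts: qd = 350 − (p + 20).
New equilibrium: consumers pay $42, suppliers receive $22, q = 308. (Wedge: pb − ps = 20.)
Per-case burden: consumers $16, suppliers $4.
Consumers take the larger share because demand is less price-elastic here (demand slope 1 vs supply slope 4).
The less price-elastic side of the market bears the larger share of a per-unit tax.

Consumers bear the larger share: $16 per case.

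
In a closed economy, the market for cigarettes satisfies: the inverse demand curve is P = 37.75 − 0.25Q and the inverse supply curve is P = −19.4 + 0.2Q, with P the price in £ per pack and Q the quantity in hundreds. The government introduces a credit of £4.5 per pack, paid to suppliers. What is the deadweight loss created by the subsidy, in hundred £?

Inverting to Q(P) form: Qd = 151 − 4P; Qs = 5P + 97.
Without the subsidy, 151 − 4P = 5P + 97 gives 9P = 54, so P* = £6 and Q* = 127.
With a per-unit subsidy paid to suppliers, each receives P + 4.5 per unit sold, so supply becomes Qs = 5(P + 4.5) + 97.
New equilibrium: buyers pay £3.5, suppliers receive £8, Q = 137. (Wedge: Pb − Ps = −4.5.)
Quantity rises by |ΔQ| = |127 − 137| = 10.
DWL = ½ · t · |ΔQ| = ½ · 4.5 · 10 = £22.5.

Deadweight loss = £22.5 hundred.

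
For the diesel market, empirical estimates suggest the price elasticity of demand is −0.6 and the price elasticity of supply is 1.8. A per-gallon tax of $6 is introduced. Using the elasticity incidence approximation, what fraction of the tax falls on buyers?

Incidence ratio: buyers' share ≈ εs / (εs + |εd|) = 1.8 / (1.8 + 0.6) = 0.75.
Supply is the more elastic side, so buyers bear the larger share.

Buyers' share ≈ 0.75.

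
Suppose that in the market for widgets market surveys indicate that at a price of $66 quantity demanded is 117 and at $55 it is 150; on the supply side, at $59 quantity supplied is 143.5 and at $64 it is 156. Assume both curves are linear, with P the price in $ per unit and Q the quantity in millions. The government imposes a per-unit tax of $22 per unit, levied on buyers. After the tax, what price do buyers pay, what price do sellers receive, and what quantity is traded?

Demand slope: (150 − 117)/(55 − 66) = -3, so Qd = 315 − 3P.
Supply slope: (156 − 143.5)/(64 − 59) = 2.5, so Qs = 2.5P − 4.
Before the tax: set 315 − 3P = 2.5P − 4 → P* = $58, Q* = 141.
With the tax collected from buyers, demand (in seller-price terms) shifts: Qd = 315 − 3(P + 22).
New equilibrium: buyers pay $68, sellers receive $46, Q = 111. (Wedge: Pb − Ps = 22.)
The less price-elastic side of the market bears the larger share of a per-unit tax.

Buyers pay $68; sellers receive $46; quantity = 111.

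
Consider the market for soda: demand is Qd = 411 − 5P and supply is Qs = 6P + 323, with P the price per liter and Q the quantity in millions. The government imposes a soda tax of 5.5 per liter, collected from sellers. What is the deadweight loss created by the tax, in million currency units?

Before the tax: set 411 − 5P = 6P + 323 → P* = 8, Q* = 371.
With the tax collected from sellers, supply shifts: Qs = 6(P − 5.5) + 323.
New equilibrium: buyers pay 11, sellers receive 5.5, Q = 356. (Wedge: Pb − Ps = 5.5.)
Quantity falls by |ΔQ| = |371 − 356| = 15.
DWL = ½ · t · |ΔQ| = ½ · 5.5 · 15 = 41.25.

Deadweight loss = 41.25 million.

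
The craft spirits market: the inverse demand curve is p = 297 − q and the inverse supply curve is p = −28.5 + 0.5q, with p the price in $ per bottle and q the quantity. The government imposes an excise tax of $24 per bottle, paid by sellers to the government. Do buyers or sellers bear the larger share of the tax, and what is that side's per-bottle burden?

Rewrite in direct form: qd = 297 − p and qs = 2p + 57.
Without the tax, 297 − p = 2p + 57 gives 3p = 240, so p* = $80 and q* = 217.
With the tax collected from sellers, supply shifts: qs = 2(p − 24) + 57.
Solving gives q = 201 with buyers paying $96 and sellers receiving $72 (the $24 wedge).
Per-bottle burden: buyers $16, sellers $8.
Buyers take the larger share because demand is less price-elastic here (demand slope 1 vs supply slope 2).
The less price-elastic side of the market bears the larger share of a per-unit tax.

Buyers bear the larger share: $16 per bottle.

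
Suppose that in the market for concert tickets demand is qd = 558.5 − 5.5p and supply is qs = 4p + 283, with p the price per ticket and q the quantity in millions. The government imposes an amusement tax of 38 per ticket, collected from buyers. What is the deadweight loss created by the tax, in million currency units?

Deadweight loss = 1672 million.

Before the tax: set 558.5 − 5.5p = 4p + 283 → p* = 29, q* = 399.
With the tax collected from buyers, demand (in seller-price terms) shifts: qd = 558.5 − 5.5(p + 38).
Solving gives q = 311 with buyers paying 45 and suppliers receiving 7 (the 38 wedge).
Quantity falls by |ΔQ| = |399 − 311| = 88.
DWL = ½ · t · |ΔQ| = ½ · 38 · 88 = 1672.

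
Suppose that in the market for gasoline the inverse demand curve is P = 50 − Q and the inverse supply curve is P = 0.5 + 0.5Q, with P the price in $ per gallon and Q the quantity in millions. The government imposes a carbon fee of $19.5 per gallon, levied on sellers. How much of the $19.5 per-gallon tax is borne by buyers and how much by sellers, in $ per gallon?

Rewrite in direct form: Qd = 50 − P and Qs = 2P − 1.
Without the tax, 50 − P = 2P − 1 gives 3P = 51, so P* = $17 and Q* = 33.
With the tax collected from sellers, supply shifts: Qs = 2(P − 19.5) − 1.
New equilibrium: buyers pay $30, sellers receive $10.5, Q = 20. (Wedge: Pb − Ps = 19.5.)
Burden on buyers: $13; on sellers: $6.5. (They sum to $19.5.)
The less price-elastic side of the market bears the larger share of a per-unit tax.

Buyers bear $13 per gallon; sellers bear $6.5 per gallon.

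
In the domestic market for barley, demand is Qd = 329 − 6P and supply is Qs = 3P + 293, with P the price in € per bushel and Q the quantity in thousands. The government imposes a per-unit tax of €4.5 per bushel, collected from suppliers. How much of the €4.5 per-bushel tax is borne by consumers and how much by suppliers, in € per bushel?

Before the tax: set 329 − 6P = 3P + 293 → P* = €4, Q* = 305.
With the tax collected from suppliers, supply shifts: Qs = 3(P − 4.5) + 293.
Solving gives Q = 296 with consumers paying €5.5 and suppliers receiving €1 (the €4.5 wedge).
Burden on consumers: €1.5; on suppliers: €3. (They sum to €4.5.)
The less price-elastic side of the market bears the larger share of a per-unit tax.

Consumers bear €1.5 per bushel; suppliers bear €3 per bushel.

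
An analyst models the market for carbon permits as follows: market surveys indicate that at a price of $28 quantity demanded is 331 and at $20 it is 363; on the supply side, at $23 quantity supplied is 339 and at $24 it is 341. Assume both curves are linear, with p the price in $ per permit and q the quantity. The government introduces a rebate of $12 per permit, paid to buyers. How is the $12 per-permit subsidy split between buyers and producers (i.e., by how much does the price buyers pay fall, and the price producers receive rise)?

Demand slope: (363 − 331)/(20 − 28) = -4, so qd = 443 − 4p.
Supply slope: (341 − 339)/(24 − 23) = 2, so qs = 2p + 293.
Without the subsidy, 443 − 4p = 2p + 293 gives 6p = 150, so p* = $25 and q* = 343.
With a per-unit subsidy paid to buyers, each effectively pays p − 12, so demand becomes qd = 443 − 4(p − 12).
Solving gives q = 359 with buyers paying $21 and producers receiving $33 (the $12 wedge).
Gain to buyers: $4; to producers: $8. (They sum to $12.)

Buyers gain $4 per permit; producers gain $8 per permit.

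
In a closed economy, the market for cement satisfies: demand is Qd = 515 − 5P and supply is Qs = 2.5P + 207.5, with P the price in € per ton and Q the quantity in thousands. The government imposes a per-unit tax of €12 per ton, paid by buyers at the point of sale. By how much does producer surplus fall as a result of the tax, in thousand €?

Producer surplus falls by €2400 thousand.

Without the tax, 515 − 5P = 2.5P + 207.5 gives 7.5P = 307.5, so P* = €41 and Q* = 310.
With the tax collected from buyers, demand (in seller-price terms) shifts: Qd = 515 − 5(P + 12).
New equilibrium: buyers pay €45, suppliers receive €33, Q = 290. (Wedge: Pb − Ps = 12.)
ΔPS is the trapezoid between Q = 290 and Q = 310 of height €8: ½ · (310 + 290) · 8 = €2400.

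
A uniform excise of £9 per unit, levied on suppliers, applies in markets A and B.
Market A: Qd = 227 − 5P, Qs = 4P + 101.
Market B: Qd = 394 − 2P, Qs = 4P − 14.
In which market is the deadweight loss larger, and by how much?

Market A: pre-tax P* = £14, Q* = 157; post-tax Q = 137; deadweight loss = £90.
Market B: pre-tax P* = £68, Q* = 258; post-tax Q = 246; deadweight loss = £54.
Difference: £90 vs £54 → market A is larger by £36.

Market A, by £36.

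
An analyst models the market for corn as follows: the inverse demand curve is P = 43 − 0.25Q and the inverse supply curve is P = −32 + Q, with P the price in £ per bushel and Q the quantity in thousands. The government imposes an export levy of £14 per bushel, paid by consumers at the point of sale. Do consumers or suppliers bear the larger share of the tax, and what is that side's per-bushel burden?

Suppliers bear the larger share: £11.2 per bushel.

Rewrite in direct form: Qd = 172 − 4P and Qs = P + 32.
Before the tax: set 172 − 4P = P + 32 → P* = £28, Q* = 60.
With the tax collected from consumers, demand (in seller-price terms) shifts: Qd = 172 − 4(P + 14).
Solving gives Q = 48.8 with consumers paying £30.8 and suppliers receiving £16.8 (the £14 wedge).
Per-bushel burden: consumers £2.8, suppliers £11.2.
Suppliers take the larger share because supply is less price-elastic here (demand slope 4 vs supply slope 1).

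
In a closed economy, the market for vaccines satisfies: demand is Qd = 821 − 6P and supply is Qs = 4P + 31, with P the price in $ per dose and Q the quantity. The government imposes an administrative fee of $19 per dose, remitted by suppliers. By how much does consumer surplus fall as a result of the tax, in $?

Consumer surplus falls by $2463.92.

Without the tax, 821 − 6P = 4P + 31 gives 10P = 790, so P* = $79 and Q* = 347.
With the tax collected from suppliers, supply shifts: Qs = 4(P − 19) + 31.
Solving gives Q = 301.4 with buyers paying $86.6 and suppliers receiving $67.6 (the $19 wedge).
ΔCS is the trapezoid between Q = 301.4 and Q = 347 of height $7.6: ½ · (347 + 301.4) · 7.6 = $2463.92.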